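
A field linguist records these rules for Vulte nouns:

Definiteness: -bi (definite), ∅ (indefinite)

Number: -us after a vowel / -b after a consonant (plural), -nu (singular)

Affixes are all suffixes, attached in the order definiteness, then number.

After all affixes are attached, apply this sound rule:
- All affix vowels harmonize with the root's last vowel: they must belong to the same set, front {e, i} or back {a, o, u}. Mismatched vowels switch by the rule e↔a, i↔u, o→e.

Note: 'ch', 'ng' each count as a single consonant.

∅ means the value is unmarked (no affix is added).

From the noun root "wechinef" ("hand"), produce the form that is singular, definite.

Attach definiteness definite -bi → wechinefbi.
Attach number singular -nu → wechinefbinu.
Apply vowel harmony: wechinefbinu → wechinefbini.

wechinefbini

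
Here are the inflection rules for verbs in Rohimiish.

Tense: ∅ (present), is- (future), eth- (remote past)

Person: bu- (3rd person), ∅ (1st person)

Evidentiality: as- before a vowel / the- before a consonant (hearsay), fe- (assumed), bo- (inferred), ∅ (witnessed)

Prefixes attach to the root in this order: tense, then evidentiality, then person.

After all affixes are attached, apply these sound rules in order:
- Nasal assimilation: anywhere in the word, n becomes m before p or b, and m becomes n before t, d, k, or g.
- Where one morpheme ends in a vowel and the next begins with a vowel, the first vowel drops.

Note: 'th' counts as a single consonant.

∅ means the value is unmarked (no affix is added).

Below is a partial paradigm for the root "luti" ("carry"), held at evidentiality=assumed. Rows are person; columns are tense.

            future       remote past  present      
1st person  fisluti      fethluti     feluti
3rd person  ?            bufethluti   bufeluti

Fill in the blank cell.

bufisluti

Attach tense future is- → isluti.
Attach evidentiality assumed fe- → feisluti.
Attach person 3rd person bu- → bufeisluti.
Nasal assimilation: no change.
Apply vowel deletion: bufeisluti → bufisluti.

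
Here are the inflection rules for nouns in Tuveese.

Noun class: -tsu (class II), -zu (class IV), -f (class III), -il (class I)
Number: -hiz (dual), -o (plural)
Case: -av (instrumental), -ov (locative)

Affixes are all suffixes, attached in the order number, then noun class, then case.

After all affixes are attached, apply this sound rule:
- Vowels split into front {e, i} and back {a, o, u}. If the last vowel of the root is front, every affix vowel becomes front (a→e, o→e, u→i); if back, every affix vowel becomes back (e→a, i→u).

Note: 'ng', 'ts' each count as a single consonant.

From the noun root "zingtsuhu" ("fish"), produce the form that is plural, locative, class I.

zingtsuhuoulov

Attach number plural -o → zingtsuhuo.
Attach noun class class I -il → zingtsuhuoil.
Attach case locative -ov → zingtsuhuoilov.
Apply vowel harmony: zingtsuhuoilov → zingtsuhuoulov.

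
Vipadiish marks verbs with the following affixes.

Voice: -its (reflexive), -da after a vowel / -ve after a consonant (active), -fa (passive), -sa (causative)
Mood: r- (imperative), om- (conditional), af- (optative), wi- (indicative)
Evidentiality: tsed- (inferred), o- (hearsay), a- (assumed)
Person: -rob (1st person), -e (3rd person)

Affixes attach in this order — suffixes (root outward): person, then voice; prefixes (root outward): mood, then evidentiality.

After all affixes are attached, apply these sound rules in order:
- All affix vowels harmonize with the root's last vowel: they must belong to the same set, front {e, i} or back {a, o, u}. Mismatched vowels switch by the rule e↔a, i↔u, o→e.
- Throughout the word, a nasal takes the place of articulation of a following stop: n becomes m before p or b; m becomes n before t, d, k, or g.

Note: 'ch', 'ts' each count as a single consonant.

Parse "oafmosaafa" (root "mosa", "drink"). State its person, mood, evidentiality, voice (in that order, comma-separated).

Segment: o-af-mosa-e-fa.
person: -e → 3rd person.
mood: af- → optative.
evidentiality: o- → hearsay.
voice: -fa → passive.

3rd person, optative, hearsay, passive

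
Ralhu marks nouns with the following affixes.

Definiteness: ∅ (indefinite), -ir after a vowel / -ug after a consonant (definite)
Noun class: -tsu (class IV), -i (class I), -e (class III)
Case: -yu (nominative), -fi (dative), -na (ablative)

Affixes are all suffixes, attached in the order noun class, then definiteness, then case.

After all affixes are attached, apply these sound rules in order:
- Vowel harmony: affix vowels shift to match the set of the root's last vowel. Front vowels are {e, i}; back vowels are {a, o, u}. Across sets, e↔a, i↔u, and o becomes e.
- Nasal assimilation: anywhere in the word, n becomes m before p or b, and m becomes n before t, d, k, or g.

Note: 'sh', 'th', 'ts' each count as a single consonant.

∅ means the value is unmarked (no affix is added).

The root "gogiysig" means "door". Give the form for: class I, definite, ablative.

Attach noun class class I -i → gogiysigi.
Attach definiteness definite -ir (after vowel 'i') → gogiysigiir.
Attach case ablative -na → gogiysigiirna.
Apply vowel harmony: gogiysigiirna → gogiysigiirne.
Nasal assimilation: no change.

gogiysigiirne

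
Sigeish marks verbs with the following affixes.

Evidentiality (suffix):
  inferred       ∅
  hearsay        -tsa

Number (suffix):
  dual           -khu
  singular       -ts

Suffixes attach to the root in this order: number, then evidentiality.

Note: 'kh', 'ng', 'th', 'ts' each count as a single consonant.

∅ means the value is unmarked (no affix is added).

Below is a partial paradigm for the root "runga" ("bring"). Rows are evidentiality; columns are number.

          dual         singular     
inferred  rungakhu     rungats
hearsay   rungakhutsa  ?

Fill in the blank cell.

rungatstsa

Attach number singular -ts → rungats.
Attach evidentiality hearsay -tsa → rungatstsa.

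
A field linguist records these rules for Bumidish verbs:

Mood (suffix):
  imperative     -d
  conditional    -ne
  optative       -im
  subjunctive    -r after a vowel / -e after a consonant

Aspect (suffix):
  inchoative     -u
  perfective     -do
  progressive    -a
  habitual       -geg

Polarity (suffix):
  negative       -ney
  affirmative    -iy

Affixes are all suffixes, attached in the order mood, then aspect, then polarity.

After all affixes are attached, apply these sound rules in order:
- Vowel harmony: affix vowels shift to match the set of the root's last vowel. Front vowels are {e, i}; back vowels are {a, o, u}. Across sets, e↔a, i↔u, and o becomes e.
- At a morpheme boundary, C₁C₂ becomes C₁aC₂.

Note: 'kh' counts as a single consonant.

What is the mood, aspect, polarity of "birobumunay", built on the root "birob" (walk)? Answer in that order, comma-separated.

Segment: birob-im-u-ney.
mood: -im → optative.
aspect: -u → inchoative.
polarity: -ney → negative.

optative, inchoative, negative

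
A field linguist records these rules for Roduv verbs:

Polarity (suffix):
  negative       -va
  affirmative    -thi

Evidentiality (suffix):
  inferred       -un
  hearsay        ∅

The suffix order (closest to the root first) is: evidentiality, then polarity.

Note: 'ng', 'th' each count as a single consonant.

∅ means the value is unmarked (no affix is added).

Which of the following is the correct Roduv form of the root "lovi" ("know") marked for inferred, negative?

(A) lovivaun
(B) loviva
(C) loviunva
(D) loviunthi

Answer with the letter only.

C

Attach evidentiality inferred -un → loviun.
Attach polarity negative -va → loviunva.
So the correct form is loviunva, option (C).
(B) loviva is wrong: it uses hearsay instead of inferred for evidentiality.
(A) lovivaun is wrong: it has the affixes in the wrong order.
(D) loviunthi is wrong: it uses affirmative instead of negative for polarity.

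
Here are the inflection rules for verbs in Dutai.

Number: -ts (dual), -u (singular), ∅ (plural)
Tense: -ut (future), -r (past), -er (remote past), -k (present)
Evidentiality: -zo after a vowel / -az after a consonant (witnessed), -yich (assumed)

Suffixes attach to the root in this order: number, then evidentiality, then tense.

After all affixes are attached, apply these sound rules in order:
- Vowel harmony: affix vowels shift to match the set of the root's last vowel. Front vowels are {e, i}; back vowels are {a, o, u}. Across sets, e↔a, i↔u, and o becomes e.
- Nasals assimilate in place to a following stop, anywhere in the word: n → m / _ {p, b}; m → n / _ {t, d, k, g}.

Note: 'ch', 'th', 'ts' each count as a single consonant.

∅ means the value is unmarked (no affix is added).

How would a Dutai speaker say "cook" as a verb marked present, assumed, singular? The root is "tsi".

tsiiyichk

Attach number singular -u → tsiu.
Attach evidentiality assumed -yich → tsiuyich.
Attach tense present -k → tsiuyichk.
Apply vowel harmony: tsiuyichk → tsiiyichk.
Nasal assimilation: no change.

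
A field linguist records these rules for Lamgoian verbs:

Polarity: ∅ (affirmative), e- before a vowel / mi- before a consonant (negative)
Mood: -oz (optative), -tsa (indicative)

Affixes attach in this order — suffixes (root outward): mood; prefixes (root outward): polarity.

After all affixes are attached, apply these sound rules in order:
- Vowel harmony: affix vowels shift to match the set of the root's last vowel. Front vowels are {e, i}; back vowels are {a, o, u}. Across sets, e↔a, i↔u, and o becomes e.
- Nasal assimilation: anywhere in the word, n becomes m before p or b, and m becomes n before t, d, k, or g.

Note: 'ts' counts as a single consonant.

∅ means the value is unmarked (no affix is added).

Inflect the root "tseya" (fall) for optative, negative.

Attach polarity negative mi- (before consonant 'ts') → mitseya.
Attach mood optative -oz → mitseyaoz.
Apply vowel harmony: mitseyaoz → mutseyaoz.
Nasal assimilation: no change.

mutseyaoz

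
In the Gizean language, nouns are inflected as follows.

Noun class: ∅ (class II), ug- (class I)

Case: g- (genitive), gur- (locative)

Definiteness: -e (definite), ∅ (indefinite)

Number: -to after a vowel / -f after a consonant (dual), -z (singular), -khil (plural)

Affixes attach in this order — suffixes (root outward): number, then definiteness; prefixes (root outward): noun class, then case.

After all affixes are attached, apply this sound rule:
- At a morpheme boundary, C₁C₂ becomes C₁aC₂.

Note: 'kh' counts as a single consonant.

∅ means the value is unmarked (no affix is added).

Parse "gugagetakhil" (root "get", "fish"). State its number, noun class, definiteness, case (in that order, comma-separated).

plural, class I, indefinite, genitive

Segment: g-ug-get-khil.
number: -khil → plural.
noun class: ug- → class I.
definiteness: ∅ → indefinite.
case: g- → genitive.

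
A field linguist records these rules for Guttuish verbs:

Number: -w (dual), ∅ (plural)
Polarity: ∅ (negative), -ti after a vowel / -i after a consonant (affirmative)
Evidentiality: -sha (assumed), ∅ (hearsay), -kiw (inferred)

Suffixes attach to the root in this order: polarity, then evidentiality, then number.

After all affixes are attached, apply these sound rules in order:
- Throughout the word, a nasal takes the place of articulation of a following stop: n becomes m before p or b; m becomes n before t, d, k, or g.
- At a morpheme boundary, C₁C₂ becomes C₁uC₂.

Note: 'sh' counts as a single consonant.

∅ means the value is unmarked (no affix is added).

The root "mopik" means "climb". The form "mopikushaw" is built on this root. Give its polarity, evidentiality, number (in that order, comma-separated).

Segment: mopik-sha-w.
polarity: ∅ → negative.
evidentiality: -sha → assumed.
number: -w → dual.

negative, assumed, dual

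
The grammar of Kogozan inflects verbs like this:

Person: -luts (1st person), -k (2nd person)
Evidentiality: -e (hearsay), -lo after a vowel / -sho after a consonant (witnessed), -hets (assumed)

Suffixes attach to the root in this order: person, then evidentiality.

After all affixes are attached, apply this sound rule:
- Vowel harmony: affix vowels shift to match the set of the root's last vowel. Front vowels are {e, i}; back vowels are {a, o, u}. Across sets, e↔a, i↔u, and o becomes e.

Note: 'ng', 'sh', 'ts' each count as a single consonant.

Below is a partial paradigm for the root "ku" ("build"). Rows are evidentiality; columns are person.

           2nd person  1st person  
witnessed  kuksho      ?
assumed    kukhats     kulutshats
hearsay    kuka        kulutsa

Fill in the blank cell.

Attach person 1st person -luts → kuluts.
Attach evidentiality witnessed -sho (after consonant 'ts') → kulutssho.
Vowel harmony: no change.

kulutssho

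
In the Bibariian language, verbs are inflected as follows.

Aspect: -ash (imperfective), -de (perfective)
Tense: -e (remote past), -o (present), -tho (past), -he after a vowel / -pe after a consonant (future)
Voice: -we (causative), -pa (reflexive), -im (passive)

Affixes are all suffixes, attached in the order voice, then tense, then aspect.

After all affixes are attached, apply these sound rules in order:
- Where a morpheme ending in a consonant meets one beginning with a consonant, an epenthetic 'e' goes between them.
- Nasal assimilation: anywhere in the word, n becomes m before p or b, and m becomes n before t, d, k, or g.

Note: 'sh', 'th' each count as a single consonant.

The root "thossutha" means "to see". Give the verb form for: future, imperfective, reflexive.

Attach voice reflexive -pa → thossuthapa.
Attach tense future -he (after vowel 'a') → thossuthapahe.
Attach aspect imperfective -ash → thossuthapaheash.
Epenthesis: no change.
Nasal assimilation: no change.

thossuthapaheash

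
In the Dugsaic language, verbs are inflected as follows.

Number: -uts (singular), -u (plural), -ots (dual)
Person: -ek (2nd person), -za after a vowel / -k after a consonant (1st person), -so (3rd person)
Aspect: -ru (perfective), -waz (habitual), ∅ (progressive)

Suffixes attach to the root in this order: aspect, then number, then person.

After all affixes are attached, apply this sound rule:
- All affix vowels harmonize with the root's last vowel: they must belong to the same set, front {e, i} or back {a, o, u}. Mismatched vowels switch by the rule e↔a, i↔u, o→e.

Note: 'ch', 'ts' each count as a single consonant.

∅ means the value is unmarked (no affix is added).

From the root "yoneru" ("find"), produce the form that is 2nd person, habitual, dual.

yoneruwazotsak

Attach aspect habitual -waz → yoneruwaz.
Attach number dual -ots → yoneruwazots.
Attach person 2nd person -ek → yoneruwazotsek.
Apply vowel harmony: yoneruwazotsek → yoneruwazotsak.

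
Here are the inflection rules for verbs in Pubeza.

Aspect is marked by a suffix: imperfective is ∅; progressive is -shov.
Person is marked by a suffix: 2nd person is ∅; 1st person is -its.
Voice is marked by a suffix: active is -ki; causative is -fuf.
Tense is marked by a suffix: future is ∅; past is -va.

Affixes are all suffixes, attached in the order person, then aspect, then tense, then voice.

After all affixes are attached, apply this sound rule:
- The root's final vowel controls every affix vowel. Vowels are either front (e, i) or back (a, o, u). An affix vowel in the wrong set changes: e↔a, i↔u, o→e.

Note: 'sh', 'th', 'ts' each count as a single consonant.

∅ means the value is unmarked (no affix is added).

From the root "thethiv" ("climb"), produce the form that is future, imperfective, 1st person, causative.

thethivitsfif

Attach person 1st person -its → thethivits.
aspect = imperfective: zero marking, form stays thethivits.
tense = future: zero marking, form stays thethivits.
Attach voice causative -fuf → thethivitsfuf.
Apply vowel harmony: thethivitsfuf → thethivitsfif.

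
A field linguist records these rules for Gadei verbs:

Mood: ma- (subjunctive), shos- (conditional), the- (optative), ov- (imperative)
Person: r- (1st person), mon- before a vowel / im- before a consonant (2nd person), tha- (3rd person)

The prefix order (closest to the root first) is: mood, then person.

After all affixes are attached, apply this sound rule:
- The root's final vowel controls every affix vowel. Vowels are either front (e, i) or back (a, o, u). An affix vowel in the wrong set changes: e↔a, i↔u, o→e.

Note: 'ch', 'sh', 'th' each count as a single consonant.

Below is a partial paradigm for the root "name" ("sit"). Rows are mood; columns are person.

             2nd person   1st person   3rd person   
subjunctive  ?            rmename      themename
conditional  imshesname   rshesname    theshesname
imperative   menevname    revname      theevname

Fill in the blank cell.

Attach mood subjunctive ma- → maname.
Attach person 2nd person im- (before consonant 'm') → immaname.
Apply vowel harmony: immaname → immename.

immename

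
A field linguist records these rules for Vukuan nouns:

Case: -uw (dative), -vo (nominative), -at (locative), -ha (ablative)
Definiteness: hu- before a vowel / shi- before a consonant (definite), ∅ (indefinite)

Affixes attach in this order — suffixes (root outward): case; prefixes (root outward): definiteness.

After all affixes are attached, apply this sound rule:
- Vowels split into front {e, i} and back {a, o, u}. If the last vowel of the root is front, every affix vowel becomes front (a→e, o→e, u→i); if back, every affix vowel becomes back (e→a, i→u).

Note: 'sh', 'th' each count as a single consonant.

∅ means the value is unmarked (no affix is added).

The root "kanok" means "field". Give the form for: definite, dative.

shukanokuw

Attach definiteness definite shi- (before consonant 'k') → shikanok.
Attach case dative -uw → shikanokuw.
Apply vowel harmony: shikanokuw → shukanokuw.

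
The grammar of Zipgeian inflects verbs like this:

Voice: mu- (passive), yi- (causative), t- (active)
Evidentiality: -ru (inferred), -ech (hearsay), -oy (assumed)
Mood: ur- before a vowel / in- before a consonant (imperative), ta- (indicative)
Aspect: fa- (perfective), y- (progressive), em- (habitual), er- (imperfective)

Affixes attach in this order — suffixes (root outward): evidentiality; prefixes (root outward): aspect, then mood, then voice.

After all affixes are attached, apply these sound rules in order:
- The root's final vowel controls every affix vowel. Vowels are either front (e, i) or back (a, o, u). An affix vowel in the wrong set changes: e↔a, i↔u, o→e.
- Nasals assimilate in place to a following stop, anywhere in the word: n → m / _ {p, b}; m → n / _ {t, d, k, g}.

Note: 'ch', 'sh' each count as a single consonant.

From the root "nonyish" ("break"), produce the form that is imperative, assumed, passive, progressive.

miinynonyishey

Attach aspect progressive y- → ynonyish.
Attach evidentiality assumed -oy → ynonyishoy.
Attach mood imperative in- (before consonant 'y') → inynonyishoy.
Attach voice passive mu- → muinynonyishoy.
Apply vowel harmony: muinynonyishoy → miinynonyishey.
Nasal assimilation: no change.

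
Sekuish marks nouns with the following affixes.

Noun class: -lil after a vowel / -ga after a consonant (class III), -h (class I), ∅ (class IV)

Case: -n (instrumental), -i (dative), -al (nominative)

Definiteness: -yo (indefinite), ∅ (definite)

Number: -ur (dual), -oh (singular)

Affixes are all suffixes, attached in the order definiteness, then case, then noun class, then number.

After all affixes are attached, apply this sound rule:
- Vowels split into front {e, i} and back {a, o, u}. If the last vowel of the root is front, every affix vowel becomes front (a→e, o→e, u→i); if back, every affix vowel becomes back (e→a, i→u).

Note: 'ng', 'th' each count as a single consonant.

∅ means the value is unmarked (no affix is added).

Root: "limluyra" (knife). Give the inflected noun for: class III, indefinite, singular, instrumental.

Attach definiteness indefinite -yo → limluyrayo.
Attach case instrumental -n → limluyrayon.
Attach noun class class III -ga (after consonant 'n') → limluyrayonga.
Attach number singular -oh → limluyrayongaoh.
Vowel harmony: no change.

limluyrayongaoh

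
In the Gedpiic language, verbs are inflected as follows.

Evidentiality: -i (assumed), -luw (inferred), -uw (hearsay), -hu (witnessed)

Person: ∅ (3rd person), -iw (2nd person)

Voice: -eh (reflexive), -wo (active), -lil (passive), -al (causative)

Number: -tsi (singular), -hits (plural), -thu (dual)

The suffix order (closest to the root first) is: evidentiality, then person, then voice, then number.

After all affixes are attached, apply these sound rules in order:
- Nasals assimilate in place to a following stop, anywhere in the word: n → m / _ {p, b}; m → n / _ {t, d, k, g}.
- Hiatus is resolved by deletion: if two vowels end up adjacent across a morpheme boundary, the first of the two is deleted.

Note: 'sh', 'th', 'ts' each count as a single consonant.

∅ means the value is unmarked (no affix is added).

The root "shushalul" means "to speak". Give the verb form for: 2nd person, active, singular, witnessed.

shushalulhiwwotsi

Attach evidentiality witnessed -hu → shushalulhu.
Attach person 2nd person -iw → shushalulhuiw.
Attach voice active -wo → shushalulhuiwwo.
Attach number singular -tsi → shushalulhuiwwotsi.
Nasal assimilation: no change.
Apply vowel deletion: shushalulhuiwwotsi → shushalulhiwwotsi.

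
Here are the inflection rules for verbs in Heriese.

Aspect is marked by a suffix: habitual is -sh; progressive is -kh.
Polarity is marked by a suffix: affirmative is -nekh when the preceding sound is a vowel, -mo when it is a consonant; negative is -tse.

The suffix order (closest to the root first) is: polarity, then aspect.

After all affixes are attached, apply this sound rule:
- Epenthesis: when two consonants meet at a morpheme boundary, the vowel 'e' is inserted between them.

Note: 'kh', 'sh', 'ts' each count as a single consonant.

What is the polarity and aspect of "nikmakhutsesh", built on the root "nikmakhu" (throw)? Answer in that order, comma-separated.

negative, habitual

Segment: nikmakhu-tse-sh.
polarity: -tse → negative.
aspect: -sh → habitual.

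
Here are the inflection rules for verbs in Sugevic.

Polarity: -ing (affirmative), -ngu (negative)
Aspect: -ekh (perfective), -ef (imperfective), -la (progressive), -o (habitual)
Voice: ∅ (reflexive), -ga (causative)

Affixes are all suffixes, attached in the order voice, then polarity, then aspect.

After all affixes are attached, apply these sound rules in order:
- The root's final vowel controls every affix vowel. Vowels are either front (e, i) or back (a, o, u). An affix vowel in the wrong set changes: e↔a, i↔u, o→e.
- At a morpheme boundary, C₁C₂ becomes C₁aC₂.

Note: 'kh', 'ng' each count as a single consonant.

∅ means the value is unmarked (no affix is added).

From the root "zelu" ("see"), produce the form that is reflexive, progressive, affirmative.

voice = reflexive: zero marking, form stays zelu.
Attach polarity affirmative -ing → zeluing.
Attach aspect progressive -la → zeluingla.
Apply vowel harmony: zeluingla → zeluungla.
Apply epenthesis: zeluungla → zeluungala.

zeluungala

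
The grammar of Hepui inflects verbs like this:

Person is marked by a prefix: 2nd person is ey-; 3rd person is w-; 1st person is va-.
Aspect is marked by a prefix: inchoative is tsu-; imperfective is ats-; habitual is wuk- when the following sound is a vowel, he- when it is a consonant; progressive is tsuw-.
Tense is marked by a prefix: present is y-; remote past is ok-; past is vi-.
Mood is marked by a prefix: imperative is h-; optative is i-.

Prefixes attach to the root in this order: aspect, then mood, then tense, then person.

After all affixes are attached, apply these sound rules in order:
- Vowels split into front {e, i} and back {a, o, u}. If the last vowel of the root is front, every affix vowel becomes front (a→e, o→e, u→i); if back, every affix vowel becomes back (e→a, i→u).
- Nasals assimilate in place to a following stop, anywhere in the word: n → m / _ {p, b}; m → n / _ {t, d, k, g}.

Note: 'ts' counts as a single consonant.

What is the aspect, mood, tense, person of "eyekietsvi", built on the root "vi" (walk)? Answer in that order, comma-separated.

imperfective, optative, remote past, 2nd person

Segment: ey-ok-i-ats-vi.
aspect: ats- → imperfective.
mood: i- → optative.
tense: ok- → remote past.
person: ey- → 2nd person.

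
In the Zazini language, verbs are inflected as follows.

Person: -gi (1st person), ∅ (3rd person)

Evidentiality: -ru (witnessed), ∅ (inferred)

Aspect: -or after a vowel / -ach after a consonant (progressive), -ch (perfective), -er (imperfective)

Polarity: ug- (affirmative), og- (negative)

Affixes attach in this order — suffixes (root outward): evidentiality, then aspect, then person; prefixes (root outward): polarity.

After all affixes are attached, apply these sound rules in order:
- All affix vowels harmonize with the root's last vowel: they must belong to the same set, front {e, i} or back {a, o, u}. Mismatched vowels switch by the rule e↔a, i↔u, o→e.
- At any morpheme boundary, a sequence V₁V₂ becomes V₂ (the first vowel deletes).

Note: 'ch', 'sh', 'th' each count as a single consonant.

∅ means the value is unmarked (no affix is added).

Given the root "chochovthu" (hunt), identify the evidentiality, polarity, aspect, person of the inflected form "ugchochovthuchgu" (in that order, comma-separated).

Segment: ug-chochovthu-ch-gi.
evidentiality: ∅ → inferred.
polarity: ug- → affirmative.
aspect: -ch → perfective.
person: -gi → 1st person.

inferred, affirmative, perfective, 1st person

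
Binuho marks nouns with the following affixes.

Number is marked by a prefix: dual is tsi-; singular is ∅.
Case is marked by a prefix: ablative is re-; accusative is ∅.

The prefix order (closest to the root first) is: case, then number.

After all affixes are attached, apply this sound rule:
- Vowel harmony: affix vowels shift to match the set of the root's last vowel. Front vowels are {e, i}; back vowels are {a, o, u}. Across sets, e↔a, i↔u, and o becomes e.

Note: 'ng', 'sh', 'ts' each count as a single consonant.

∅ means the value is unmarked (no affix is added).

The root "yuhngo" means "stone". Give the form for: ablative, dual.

tsurayuhngo

Attach case ablative re- → reyuhngo.
Attach number dual tsi- → tsireyuhngo.
Apply vowel harmony: tsireyuhngo → tsurayuhngo.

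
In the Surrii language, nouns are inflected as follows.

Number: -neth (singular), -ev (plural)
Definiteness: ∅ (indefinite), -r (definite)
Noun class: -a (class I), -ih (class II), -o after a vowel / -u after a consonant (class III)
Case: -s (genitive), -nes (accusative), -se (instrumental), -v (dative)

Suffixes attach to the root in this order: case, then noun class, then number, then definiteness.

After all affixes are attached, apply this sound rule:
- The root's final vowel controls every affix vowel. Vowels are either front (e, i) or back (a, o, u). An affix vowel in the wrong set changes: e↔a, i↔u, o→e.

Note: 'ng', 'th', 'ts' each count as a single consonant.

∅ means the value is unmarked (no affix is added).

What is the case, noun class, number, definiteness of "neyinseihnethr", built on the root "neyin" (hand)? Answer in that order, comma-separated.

instrumental, class II, singular, definite

Segment: neyin-se-ih-neth-r.
case: -se → instrumental.
noun class: -ih → class II.
number: -neth → singular.
definiteness: -r → definite.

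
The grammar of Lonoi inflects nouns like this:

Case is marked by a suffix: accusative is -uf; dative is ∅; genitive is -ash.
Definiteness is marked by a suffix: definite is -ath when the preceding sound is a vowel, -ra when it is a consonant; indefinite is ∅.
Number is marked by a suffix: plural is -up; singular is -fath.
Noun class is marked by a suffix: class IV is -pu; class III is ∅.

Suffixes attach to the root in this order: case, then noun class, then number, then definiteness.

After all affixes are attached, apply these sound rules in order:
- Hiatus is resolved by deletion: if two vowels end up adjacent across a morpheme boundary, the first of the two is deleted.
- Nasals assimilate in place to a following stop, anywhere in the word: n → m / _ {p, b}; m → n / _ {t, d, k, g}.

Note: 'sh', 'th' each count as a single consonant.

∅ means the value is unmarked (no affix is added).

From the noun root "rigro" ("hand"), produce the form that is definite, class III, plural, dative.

rigrupra

case = dative: zero marking, form stays rigro.
noun class = class III: zero marking, form stays rigro.
Attach number plural -up → rigroup.
Attach definiteness definite -ra (after consonant 'p') → rigroupra.
Apply vowel deletion: rigroupra → rigrupra.
Nasal assimilation: no change.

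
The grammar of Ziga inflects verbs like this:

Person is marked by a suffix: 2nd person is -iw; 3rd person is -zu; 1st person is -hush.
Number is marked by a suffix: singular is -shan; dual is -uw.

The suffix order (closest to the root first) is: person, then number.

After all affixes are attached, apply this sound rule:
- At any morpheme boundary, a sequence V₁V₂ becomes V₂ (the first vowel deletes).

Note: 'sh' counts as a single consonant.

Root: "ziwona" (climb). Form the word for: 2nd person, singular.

Attach person 2nd person -iw → ziwonaiw.
Attach number singular -shan → ziwonaiwshan.
Apply vowel deletion: ziwonaiwshan → ziwoniwshan.

ziwoniwshan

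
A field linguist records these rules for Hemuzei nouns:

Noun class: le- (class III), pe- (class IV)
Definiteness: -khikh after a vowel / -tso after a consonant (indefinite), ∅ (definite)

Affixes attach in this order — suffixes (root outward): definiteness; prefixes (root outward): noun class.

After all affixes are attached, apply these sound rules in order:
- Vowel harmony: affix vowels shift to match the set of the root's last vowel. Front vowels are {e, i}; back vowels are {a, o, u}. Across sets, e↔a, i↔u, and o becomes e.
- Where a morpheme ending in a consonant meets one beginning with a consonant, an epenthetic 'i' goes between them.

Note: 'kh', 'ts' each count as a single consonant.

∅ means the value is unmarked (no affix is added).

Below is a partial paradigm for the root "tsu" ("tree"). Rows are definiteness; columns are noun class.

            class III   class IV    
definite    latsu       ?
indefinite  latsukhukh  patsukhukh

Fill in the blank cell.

patsu

definiteness = definite: zero marking, form stays tsu.
Attach noun class class IV pe- → petsu.
Apply vowel harmony: petsu → patsu.
Epenthesis: no change.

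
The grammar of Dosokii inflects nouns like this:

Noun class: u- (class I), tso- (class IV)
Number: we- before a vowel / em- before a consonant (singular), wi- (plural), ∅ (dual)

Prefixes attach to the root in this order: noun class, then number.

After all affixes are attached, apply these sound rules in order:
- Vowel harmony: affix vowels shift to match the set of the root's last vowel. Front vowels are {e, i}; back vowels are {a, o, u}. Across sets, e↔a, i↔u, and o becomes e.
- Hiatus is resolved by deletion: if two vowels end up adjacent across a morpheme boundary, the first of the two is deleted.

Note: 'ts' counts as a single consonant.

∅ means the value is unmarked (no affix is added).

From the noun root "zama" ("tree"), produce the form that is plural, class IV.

wutsozama

Attach noun class class IV tso- → tsozama.
Attach number plural wi- → witsozama.
Apply vowel harmony: witsozama → wutsozama.
Vowel deletion: no change.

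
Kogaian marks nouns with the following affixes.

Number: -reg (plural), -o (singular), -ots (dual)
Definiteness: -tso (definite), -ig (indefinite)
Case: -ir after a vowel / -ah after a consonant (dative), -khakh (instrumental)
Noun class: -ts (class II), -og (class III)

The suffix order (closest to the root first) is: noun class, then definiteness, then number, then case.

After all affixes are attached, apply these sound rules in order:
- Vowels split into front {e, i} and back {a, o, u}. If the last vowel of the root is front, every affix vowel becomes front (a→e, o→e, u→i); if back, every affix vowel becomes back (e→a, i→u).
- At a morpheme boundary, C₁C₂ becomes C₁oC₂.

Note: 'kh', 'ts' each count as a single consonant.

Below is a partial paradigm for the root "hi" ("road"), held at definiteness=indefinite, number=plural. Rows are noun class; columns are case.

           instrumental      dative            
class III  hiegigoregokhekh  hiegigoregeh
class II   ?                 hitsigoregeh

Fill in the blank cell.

hitsigoregokhekh

Attach noun class class II -ts → hits.
Attach definiteness indefinite -ig → hitsig.
Attach number plural -reg → hitsigreg.
Attach case instrumental -khakh → hitsigregkhakh.
Apply vowel harmony: hitsigregkhakh → hitsigregkhekh.
Apply epenthesis: hitsigregkhekh → hitsigoregokhekh.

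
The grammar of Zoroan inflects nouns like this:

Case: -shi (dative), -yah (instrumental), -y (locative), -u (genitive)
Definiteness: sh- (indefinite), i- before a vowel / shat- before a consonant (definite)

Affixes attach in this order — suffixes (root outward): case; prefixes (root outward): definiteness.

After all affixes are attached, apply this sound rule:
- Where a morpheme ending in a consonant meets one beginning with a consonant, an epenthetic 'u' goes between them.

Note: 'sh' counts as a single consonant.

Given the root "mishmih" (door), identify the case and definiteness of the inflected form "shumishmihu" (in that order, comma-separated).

Segment: sh-mishmih-u.
case: -u → genitive.
definiteness: sh- → indefinite.

genitive, indefinite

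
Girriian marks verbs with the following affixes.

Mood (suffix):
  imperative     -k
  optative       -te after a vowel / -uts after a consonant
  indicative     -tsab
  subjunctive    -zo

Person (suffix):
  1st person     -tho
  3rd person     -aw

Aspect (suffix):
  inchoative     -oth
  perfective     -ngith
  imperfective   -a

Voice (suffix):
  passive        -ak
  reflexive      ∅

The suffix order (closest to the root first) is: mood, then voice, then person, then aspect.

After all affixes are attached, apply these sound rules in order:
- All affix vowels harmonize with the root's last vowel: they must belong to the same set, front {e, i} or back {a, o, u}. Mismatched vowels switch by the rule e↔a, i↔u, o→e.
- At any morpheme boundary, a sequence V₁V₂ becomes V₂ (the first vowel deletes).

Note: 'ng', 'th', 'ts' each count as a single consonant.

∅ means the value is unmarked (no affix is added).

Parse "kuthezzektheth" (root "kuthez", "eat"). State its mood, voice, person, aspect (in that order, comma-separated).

Segment: kuthez-zo-ak-tho-oth.
mood: -zo → subjunctive.
voice: -ak → passive.
person: -tho → 1st person.
aspect: -oth → inchoative.

subjunctive, passive, 1st person, inchoative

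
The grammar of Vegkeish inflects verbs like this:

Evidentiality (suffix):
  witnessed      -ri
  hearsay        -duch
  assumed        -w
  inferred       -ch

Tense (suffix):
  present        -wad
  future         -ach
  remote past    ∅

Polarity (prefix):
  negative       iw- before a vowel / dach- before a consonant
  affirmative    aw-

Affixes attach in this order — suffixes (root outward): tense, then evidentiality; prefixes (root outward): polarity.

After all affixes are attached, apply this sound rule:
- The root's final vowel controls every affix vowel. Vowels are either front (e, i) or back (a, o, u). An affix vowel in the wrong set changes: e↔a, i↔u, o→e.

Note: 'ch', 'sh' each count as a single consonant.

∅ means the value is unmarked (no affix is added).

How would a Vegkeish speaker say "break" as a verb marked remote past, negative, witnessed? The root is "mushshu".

dachmushshuru

tense = remote past: zero marking, form stays mushshu.
Attach polarity negative dach- (before consonant 'm') → dachmushshu.
Attach evidentiality witnessed -ri → dachmushshuri.
Apply vowel harmony: dachmushshuri → dachmushshuru.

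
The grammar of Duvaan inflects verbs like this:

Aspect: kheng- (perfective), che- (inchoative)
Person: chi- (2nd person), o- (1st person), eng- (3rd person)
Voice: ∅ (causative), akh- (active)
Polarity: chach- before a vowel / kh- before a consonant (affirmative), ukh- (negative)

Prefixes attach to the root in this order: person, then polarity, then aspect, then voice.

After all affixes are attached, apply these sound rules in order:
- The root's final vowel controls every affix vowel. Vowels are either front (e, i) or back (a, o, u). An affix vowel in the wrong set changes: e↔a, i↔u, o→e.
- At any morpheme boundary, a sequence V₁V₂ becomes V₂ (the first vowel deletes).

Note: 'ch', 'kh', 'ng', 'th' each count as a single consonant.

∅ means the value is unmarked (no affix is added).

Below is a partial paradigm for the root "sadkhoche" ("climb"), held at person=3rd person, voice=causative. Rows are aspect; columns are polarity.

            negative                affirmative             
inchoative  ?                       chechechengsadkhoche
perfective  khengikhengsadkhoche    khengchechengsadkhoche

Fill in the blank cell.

Attach person 3rd person eng- → engsadkhoche.
Attach polarity negative ukh- → ukhengsadkhoche.
Attach aspect inchoative che- → cheukhengsadkhoche.
voice = causative: zero marking, form stays cheukhengsadkhoche.
Apply vowel harmony: cheukhengsadkhoche → cheikhengsadkhoche.
Apply vowel deletion: cheikhengsadkhoche → chikhengsadkhoche.

chikhengsadkhoche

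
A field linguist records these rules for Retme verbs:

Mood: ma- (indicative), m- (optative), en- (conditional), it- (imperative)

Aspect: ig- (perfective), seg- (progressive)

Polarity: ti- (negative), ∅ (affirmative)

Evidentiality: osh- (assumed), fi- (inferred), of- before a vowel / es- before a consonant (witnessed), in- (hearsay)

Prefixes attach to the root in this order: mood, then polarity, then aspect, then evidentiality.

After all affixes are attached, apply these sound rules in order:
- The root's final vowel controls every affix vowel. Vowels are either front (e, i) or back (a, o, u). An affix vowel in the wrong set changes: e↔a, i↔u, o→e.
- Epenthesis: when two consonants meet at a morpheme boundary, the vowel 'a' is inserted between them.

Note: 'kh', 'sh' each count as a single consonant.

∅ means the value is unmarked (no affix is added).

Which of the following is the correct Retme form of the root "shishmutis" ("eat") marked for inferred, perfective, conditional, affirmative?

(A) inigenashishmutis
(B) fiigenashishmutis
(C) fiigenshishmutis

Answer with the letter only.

Attach mood conditional en- → enshishmutis.
polarity = affirmative: zero marking, form stays enshishmutis.
Attach aspect perfective ig- → igenshishmutis.
Attach evidentiality inferred fi- → fiigenshishmutis.
Vowel harmony: no change.
Apply epenthesis: fiigenshishmutis → fiigenashishmutis.
So the correct form is fiigenashishmutis, option (B).
(C) fiigenshishmutis is wrong: it fails to apply the sound rule(s).
(A) inigenashishmutis is wrong: it uses hearsay instead of inferred for evidentiality.

B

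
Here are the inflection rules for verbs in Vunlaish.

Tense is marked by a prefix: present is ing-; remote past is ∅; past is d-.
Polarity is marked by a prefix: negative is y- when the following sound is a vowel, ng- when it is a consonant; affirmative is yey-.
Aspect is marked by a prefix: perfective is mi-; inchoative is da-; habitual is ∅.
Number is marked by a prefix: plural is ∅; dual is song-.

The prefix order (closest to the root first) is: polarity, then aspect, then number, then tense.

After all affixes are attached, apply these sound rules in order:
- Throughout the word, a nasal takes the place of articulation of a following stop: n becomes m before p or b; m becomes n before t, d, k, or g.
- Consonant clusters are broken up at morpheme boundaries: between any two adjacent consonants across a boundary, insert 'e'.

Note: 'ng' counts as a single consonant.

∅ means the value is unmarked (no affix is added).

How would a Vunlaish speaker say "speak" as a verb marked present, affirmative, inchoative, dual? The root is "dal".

ingesongedayeyedal

Attach polarity affirmative yey- → yeydal.
Attach aspect inchoative da- → dayeydal.
Attach number dual song- → songdayeydal.
Attach tense present ing- → ingsongdayeydal.
Nasal assimilation: no change.
Apply epenthesis: ingsongdayeydal → ingesongedayeyedal.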